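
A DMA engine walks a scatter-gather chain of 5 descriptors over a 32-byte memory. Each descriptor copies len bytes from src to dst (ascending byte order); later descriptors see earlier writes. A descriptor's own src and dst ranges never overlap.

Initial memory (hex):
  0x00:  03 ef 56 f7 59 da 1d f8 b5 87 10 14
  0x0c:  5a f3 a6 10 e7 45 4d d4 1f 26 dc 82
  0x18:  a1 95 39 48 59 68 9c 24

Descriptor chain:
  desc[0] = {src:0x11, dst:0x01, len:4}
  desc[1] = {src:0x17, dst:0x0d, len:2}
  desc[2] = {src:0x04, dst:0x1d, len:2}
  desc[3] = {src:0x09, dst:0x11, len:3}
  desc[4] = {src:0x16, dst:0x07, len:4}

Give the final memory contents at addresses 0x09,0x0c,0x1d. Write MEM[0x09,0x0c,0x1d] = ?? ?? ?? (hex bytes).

MEM[0x09,0x0c,0x1d] = a1 5a 1f

[0] 0x11->0x01 len=4 : 45 4d d4 1f
[1] 0x17->0x0d len=2 : 82 a1
[2] 0x04->0x1d len=2 : 1f da
[3] 0x09->0x11 len=3 : 87 10 14
[4] 0x16->0x07 len=4 : dc 82 a1 95
query mem[0x09]=0xa1, mem[0x0c]=0x5a, mem[0x1d]=0x1f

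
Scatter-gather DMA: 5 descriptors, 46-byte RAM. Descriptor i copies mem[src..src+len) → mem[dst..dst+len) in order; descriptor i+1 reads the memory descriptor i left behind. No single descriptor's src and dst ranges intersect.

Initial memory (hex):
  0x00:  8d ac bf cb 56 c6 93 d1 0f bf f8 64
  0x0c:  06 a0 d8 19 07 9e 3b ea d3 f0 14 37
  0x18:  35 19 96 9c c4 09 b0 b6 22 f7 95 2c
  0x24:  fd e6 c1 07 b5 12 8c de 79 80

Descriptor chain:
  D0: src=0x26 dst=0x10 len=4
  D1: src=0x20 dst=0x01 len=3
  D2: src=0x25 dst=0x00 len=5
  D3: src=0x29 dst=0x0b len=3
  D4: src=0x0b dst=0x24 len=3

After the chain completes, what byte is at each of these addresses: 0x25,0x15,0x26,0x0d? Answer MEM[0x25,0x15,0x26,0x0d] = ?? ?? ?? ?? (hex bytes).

[0] 0x26->0x10 len=4 : c1 07 b5 12
[1] 0x20->0x01 len=3 : 22 f7 95
[2] 0x25->0x00 len=5 : e6 c1 07 b5 12
[3] 0x29->0x0b len=3 : 12 8c de
[4] 0x0b->0x24 len=3 : 12 8c de
query mem[0x25]=0x8c, mem[0x15]=0xf0, mem[0x26]=0xde, mem[0x0d]=0xde

MEM[0x25,0x15,0x26,0x0d] = 8c f0 de de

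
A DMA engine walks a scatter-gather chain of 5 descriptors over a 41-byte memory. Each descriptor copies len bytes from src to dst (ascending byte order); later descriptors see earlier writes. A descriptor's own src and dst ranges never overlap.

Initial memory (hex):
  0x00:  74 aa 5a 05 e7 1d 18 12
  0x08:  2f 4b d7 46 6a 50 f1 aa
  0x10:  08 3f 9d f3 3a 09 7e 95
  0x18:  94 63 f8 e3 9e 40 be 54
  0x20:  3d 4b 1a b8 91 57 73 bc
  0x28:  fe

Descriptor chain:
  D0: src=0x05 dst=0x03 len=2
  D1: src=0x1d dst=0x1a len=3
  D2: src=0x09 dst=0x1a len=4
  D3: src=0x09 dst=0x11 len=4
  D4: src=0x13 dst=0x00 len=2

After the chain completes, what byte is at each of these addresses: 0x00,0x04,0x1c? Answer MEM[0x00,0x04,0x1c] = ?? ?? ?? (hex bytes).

#0 dst[0x03+2] := {0x1d,0x18}
#1 dst[0x1a+3] := {0x40,0xbe,0x54}
#2 dst[0x1a+4] := {0x4b,0xd7,0x46,0x6a}
#3 dst[0x11+4] := {0x4b,0xd7,0x46,0x6a}
#4 dst[0x00+2] := {0x46,0x6a}
query mem[0x00]=0x46, mem[0x04]=0x18, mem[0x1c]=0x46

MEM[0x00,0x04,0x1c] = 46 18 46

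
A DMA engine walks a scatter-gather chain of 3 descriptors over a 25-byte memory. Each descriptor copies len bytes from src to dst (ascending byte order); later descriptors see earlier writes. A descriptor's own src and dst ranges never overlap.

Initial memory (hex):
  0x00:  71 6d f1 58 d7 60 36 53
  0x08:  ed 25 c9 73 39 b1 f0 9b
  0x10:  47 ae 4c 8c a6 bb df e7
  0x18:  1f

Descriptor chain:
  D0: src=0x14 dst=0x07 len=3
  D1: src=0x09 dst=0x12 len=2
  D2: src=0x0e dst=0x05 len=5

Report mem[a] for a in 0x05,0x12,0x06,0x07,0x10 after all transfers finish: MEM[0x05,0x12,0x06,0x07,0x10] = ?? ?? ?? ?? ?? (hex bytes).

D0: mem[0x07..0x09] <- [a6 bb df]
D1: mem[0x12..0x13] <- [df c9]
D2: mem[0x05..0x09] <- [f0 9b 47 ae df]
query mem[0x05]=0xf0, mem[0x12]=0xdf, mem[0x06]=0x9b, mem[0x07]=0x47, mem[0x10]=0x47

MEM[0x05,0x12,0x06,0x07,0x10] = f0 df 9b 47 47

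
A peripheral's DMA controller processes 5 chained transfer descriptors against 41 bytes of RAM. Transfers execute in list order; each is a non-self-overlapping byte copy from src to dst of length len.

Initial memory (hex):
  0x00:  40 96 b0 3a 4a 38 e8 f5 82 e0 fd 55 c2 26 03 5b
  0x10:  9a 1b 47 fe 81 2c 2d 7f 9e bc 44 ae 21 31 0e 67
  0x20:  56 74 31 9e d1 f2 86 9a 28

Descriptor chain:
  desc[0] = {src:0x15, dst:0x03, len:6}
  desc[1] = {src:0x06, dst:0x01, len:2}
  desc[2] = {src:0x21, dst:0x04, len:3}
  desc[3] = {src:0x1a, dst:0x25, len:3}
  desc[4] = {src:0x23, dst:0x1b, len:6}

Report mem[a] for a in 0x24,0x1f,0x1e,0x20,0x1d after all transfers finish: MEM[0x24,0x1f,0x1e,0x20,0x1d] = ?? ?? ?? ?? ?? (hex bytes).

  after D0: wrote 6B at 0x03 = 2c2d7f9ebc44
  after D1: wrote 2B at 0x01 = 9ebc
  after D2: wrote 3B at 0x04 = 74319e
  after D3: wrote 3B at 0x25 = 44ae21
  after D4: wrote 6B at 0x1b = 9ed144ae2128
query mem[0x24]=0xd1, mem[0x1f]=0x21, mem[0x1e]=0xae, mem[0x20]=0x28, mem[0x1d]=0x44

MEM[0x24,0x1f,0x1e,0x20,0x1d] = d1 21 ae 28 44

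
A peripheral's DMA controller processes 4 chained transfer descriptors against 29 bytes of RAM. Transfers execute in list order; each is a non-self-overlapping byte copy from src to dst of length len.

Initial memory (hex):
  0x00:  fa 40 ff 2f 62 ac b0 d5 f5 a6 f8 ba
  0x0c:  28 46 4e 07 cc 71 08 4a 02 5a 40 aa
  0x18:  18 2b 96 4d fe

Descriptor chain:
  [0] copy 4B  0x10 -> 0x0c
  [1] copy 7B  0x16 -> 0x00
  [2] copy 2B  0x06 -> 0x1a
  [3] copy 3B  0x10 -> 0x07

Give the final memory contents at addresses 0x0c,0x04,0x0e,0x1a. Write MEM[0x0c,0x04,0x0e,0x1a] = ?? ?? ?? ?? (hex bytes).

MEM[0x0c,0x04,0x0e,0x1a] = cc 96 08 fe

  after D0: wrote 4B at 0x0c = cc71084a
  after D1: wrote 7B at 0x00 = 40aa182b964dfe
  after D2: wrote 2B at 0x1a = fed5
  after D3: wrote 3B at 0x07 = cc7108
query mem[0x0c]=0xcc, mem[0x04]=0x96, mem[0x0e]=0x08, mem[0x1a]=0xfe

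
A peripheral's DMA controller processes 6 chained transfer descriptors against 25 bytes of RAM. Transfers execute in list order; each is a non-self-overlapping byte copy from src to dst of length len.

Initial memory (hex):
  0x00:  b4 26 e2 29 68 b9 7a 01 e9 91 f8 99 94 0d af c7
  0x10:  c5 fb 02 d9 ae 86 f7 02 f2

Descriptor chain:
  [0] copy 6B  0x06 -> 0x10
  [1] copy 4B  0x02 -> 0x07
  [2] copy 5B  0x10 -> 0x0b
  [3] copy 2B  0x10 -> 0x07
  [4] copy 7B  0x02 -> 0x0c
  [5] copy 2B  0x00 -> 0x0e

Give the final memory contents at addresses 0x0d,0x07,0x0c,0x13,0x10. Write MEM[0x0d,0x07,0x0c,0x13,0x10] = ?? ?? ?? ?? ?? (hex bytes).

[0] 0x06->0x10 len=6 : 7a 01 e9 91 f8 99
[1] 0x02->0x07 len=4 : e2 29 68 b9
[2] 0x10->0x0b len=5 : 7a 01 e9 91 f8
[3] 0x10->0x07 len=2 : 7a 01
[4] 0x02->0x0c len=7 : e2 29 68 b9 7a 7a 01
[5] 0x00->0x0e len=2 : b4 26
query mem[0x0d]=0x29, mem[0x07]=0x7a, mem[0x0c]=0xe2, mem[0x13]=0x91, mem[0x10]=0x7a

MEM[0x0d,0x07,0x0c,0x13,0x10] = 29 7a e2 91 7a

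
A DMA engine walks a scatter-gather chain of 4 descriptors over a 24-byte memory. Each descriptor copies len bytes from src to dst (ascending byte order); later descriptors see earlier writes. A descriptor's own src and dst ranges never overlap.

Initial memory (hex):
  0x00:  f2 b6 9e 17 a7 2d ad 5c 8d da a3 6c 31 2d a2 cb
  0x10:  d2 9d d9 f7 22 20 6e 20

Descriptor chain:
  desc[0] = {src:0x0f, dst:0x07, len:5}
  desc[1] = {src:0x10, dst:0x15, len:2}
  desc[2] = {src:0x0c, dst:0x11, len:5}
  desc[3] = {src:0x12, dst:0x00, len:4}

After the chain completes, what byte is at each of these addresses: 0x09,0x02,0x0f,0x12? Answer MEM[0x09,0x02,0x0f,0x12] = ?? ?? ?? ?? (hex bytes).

  after D0: wrote 5B at 0x07 = cbd29dd9f7
  after D1: wrote 2B at 0x15 = d29d
  after D2: wrote 5B at 0x11 = 312da2cbd2
  after D3: wrote 4B at 0x00 = 2da2cbd2
query mem[0x09]=0x9d, mem[0x02]=0xcb, mem[0x0f]=0xcb, mem[0x12]=0x2d

MEM[0x09,0x02,0x0f,0x12] = 9d cb cb 2d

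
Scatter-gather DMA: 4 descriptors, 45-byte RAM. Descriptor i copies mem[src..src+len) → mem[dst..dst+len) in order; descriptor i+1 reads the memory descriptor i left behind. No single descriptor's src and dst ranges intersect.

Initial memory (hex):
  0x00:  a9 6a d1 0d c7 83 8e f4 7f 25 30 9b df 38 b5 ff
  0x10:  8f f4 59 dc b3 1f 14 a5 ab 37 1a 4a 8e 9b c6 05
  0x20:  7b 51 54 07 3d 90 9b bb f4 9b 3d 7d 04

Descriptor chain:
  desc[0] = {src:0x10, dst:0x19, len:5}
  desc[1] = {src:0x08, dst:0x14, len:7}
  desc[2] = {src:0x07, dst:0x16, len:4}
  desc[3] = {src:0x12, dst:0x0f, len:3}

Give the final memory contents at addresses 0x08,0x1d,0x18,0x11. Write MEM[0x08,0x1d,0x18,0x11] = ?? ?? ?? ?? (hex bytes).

D0: mem[0x19..0x1d] <- [8f f4 59 dc b3]
D1: mem[0x14..0x1a] <- [7f 25 30 9b df 38 b5]
D2: mem[0x16..0x19] <- [f4 7f 25 30]
D3: mem[0x0f..0x11] <- [59 dc 7f]
query mem[0x08]=0x7f, mem[0x1d]=0xb3, mem[0x18]=0x25, mem[0x11]=0x7f

MEM[0x08,0x1d,0x18,0x11] = 7f b3 25 7f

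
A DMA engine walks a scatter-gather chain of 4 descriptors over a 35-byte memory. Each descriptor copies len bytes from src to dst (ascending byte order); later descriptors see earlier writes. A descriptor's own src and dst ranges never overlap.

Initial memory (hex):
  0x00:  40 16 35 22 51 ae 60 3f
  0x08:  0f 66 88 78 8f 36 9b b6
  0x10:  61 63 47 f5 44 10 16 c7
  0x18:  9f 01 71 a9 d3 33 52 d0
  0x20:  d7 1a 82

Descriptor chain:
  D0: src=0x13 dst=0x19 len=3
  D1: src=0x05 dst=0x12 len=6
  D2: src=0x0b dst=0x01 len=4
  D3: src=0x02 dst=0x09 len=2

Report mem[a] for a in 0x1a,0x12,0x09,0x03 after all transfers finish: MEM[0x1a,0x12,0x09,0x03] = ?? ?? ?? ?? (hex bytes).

[0] 0x13->0x19 len=3 : f5 44 10
[1] 0x05->0x12 len=6 : ae 60 3f 0f 66 88
[2] 0x0b->0x01 len=4 : 78 8f 36 9b
[3] 0x02->0x09 len=2 : 8f 36
query mem[0x1a]=0x44, mem[0x12]=0xae, mem[0x09]=0x8f, mem[0x03]=0x36

MEM[0x1a,0x12,0x09,0x03] = 44 ae 8f 36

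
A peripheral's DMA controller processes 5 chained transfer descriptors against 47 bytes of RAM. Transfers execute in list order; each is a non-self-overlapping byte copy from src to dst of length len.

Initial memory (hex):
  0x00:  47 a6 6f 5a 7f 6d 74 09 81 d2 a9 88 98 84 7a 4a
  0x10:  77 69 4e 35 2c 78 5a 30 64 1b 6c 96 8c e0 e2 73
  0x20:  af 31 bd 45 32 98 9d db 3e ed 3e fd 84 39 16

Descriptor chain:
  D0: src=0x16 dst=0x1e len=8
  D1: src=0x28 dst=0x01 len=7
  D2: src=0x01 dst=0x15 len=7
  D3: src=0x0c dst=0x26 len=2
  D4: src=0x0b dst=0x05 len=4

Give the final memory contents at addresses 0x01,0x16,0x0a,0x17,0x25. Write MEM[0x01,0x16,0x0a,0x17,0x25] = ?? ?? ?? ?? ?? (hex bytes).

[0] 0x16->0x1e len=8 : 5a 30 64 1b 6c 96 8c e0
[1] 0x28->0x01 len=7 : 3e ed 3e fd 84 39 16
[2] 0x01->0x15 len=7 : 3e ed 3e fd 84 39 16
[3] 0x0c->0x26 len=2 : 98 84
[4] 0x0b->0x05 len=4 : 88 98 84 7a
query mem[0x01]=0x3e, mem[0x16]=0xed, mem[0x0a]=0xa9, mem[0x17]=0x3e, mem[0x25]=0xe0

MEM[0x01,0x16,0x0a,0x17,0x25] = 3e ed a9 3e e0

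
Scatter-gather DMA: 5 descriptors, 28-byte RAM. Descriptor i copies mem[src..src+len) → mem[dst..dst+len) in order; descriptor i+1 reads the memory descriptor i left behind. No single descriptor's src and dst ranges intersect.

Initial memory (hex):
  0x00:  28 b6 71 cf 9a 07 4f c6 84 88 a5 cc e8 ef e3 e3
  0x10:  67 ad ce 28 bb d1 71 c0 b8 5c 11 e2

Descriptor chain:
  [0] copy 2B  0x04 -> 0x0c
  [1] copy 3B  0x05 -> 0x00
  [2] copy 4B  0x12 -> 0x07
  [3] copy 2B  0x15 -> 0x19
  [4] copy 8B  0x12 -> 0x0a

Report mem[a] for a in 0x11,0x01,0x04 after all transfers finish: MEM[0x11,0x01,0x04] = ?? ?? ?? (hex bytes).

MEM[0x11,0x01,0x04] = d1 4f 9a

D0: mem[0x0c..0x0d] <- [9a 07]
D1: mem[0x00..0x02] <- [07 4f c6]
D2: mem[0x07..0x0a] <- [ce 28 bb d1]
D3: mem[0x19..0x1a] <- [d1 71]
D4: mem[0x0a..0x11] <- [ce 28 bb d1 71 c0 b8 d1]
query mem[0x11]=0xd1, mem[0x01]=0x4f, mem[0x04]=0x9a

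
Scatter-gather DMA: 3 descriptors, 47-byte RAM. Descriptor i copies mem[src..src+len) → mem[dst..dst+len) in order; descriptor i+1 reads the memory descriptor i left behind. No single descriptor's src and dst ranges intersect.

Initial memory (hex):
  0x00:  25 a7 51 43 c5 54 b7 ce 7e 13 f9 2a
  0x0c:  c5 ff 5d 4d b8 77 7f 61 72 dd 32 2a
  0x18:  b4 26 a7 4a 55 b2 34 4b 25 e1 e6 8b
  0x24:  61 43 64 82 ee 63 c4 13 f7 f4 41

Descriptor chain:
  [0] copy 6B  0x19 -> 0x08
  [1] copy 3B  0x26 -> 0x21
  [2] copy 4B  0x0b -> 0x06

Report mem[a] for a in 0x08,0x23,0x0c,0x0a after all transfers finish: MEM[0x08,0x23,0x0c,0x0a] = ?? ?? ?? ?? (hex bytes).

  after D0: wrote 6B at 0x08 = 26a74a55b234
  after D1: wrote 3B at 0x21 = 6482ee
  after D2: wrote 4B at 0x06 = 55b2345d
query mem[0x08]=0x34, mem[0x23]=0xee, mem[0x0c]=0xb2, mem[0x0a]=0x4a

MEM[0x08,0x23,0x0c,0x0a] = 34 ee b2 4a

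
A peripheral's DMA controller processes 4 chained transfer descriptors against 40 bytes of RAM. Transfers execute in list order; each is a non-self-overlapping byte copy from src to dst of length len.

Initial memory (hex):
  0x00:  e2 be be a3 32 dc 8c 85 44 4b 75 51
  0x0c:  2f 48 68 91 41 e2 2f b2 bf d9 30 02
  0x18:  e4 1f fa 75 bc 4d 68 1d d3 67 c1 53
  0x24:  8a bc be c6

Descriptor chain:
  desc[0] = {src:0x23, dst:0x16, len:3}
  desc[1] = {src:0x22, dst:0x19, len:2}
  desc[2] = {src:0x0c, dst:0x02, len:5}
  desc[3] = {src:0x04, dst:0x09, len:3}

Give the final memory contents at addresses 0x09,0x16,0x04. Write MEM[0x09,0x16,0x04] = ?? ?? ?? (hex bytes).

MEM[0x09,0x16,0x04] = 68 53 68

#0 dst[0x16+3] := {0x53,0x8a,0xbc}
#1 dst[0x19+2] := {0xc1,0x53}
#2 dst[0x02+5] := {0x2f,0x48,0x68,0x91,0x41}
#3 dst[0x09+3] := {0x68,0x91,0x41}
query mem[0x09]=0x68, mem[0x16]=0x53, mem[0x04]=0x68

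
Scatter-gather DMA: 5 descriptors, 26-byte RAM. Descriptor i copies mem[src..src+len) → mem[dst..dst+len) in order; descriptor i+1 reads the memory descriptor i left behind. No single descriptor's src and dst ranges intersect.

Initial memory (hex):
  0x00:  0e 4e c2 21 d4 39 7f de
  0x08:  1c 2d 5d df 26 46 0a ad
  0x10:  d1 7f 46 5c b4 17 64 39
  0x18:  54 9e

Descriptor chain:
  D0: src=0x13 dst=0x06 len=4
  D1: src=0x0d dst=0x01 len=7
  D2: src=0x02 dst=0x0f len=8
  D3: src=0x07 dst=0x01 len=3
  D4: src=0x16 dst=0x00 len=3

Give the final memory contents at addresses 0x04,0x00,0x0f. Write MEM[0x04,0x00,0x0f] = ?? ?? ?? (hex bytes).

MEM[0x04,0x00,0x0f] = d1 64 0a

D0: mem[0x06..0x09] <- [5c b4 17 64]
D1: mem[0x01..0x07] <- [46 0a ad d1 7f 46 5c]
D2: mem[0x0f..0x16] <- [0a ad d1 7f 46 5c 17 64]
D3: mem[0x01..0x03] <- [5c 17 64]
D4: mem[0x00..0x02] <- [64 39 54]
query mem[0x04]=0xd1, mem[0x00]=0x64, mem[0x0f]=0x0a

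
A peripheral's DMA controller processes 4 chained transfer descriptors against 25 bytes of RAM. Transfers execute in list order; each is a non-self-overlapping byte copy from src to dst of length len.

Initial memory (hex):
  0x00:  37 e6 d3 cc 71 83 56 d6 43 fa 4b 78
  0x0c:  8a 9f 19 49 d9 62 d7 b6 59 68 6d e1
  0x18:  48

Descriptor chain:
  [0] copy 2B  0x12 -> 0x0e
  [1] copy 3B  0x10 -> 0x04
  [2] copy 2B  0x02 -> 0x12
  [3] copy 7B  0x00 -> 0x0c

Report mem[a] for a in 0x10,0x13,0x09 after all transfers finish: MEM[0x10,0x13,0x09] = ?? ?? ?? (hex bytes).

MEM[0x10,0x13,0x09] = d9 cc fa

  after D0: wrote 2B at 0x0e = d7b6
  after D1: wrote 3B at 0x04 = d962d7
  after D2: wrote 2B at 0x12 = d3cc
  after D3: wrote 7B at 0x0c = 37e6d3ccd962d7
query mem[0x10]=0xd9, mem[0x13]=0xcc, mem[0x09]=0xfa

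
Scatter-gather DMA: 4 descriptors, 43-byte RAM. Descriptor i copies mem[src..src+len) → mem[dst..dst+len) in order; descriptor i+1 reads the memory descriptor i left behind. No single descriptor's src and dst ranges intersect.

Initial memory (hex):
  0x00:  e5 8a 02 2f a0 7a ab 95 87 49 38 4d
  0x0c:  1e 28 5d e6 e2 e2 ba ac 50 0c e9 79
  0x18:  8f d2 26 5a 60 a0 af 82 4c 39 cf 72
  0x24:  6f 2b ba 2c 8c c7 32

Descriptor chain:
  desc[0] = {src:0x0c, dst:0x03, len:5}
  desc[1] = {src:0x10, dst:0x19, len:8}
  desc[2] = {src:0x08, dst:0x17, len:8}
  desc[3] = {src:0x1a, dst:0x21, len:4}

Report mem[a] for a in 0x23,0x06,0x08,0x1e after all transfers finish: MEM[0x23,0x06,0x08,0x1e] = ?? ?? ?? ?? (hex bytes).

D0: mem[0x03..0x07] <- [1e 28 5d e6 e2]
D1: mem[0x19..0x20] <- [e2 e2 ba ac 50 0c e9 79]
D2: mem[0x17..0x1e] <- [87 49 38 4d 1e 28 5d e6]
D3: mem[0x21..0x24] <- [4d 1e 28 5d]
query mem[0x23]=0x28, mem[0x06]=0xe6, mem[0x08]=0x87, mem[0x1e]=0xe6

MEM[0x23,0x06,0x08,0x1e] = 28 e6 87 e6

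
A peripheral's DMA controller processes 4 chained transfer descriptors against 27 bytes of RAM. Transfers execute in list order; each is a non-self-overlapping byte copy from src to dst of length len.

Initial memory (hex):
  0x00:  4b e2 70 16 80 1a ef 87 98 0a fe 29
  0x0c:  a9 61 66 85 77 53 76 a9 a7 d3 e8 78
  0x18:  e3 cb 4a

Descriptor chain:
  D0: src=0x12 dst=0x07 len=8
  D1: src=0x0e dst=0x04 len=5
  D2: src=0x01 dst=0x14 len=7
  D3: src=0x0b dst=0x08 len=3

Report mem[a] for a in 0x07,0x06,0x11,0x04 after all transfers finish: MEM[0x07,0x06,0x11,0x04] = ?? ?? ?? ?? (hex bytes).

#0 dst[0x07+8] := {0x76,0xa9,0xa7,0xd3,0xe8,0x78,0xe3,0xcb}
#1 dst[0x04+5] := {0xcb,0x85,0x77,0x53,0x76}
#2 dst[0x14+7] := {0xe2,0x70,0x16,0xcb,0x85,0x77,0x53}
#3 dst[0x08+3] := {0xe8,0x78,0xe3}
query mem[0x07]=0x53, mem[0x06]=0x77, mem[0x11]=0x53, mem[0x04]=0xcb

MEM[0x07,0x06,0x11,0x04] = 53 77 53 cb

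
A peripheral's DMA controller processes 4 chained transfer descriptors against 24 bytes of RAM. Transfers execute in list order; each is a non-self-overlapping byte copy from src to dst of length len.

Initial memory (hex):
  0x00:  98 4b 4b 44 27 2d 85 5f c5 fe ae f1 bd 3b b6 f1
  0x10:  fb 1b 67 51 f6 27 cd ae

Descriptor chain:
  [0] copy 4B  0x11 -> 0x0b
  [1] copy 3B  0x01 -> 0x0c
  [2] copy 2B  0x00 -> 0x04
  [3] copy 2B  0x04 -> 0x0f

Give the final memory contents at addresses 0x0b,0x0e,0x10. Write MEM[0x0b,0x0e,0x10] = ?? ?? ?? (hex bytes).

MEM[0x0b,0x0e,0x10] = 1b 44 4b

D0: mem[0x0b..0x0e] <- [1b 67 51 f6]
D1: mem[0x0c..0x0e] <- [4b 4b 44]
D2: mem[0x04..0x05] <- [98 4b]
D3: mem[0x0f..0x10] <- [98 4b]
query mem[0x0b]=0x1b, mem[0x0e]=0x44, mem[0x10]=0x4b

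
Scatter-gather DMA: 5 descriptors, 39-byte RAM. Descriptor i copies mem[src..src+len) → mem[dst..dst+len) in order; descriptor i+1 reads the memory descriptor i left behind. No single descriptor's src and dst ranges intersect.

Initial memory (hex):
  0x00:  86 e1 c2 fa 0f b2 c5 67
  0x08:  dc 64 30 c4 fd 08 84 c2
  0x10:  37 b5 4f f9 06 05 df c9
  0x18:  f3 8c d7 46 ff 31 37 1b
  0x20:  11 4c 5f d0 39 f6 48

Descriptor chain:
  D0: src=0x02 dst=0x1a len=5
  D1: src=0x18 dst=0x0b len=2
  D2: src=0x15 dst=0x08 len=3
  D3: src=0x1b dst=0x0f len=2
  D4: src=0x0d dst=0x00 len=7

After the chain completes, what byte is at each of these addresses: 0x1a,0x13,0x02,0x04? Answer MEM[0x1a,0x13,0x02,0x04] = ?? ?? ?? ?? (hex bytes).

#0 dst[0x1a+5] := {0xc2,0xfa,0x0f,0xb2,0xc5}
#1 dst[0x0b+2] := {0xf3,0x8c}
#2 dst[0x08+3] := {0x05,0xdf,0xc9}
#3 dst[0x0f+2] := {0xfa,0x0f}
#4 dst[0x00+7] := {0x08,0x84,0xfa,0x0f,0xb5,0x4f,0xf9}
query mem[0x1a]=0xc2, mem[0x13]=0xf9, mem[0x02]=0xfa, mem[0x04]=0xb5

MEM[0x1a,0x13,0x02,0x04] = c2 f9 fa b5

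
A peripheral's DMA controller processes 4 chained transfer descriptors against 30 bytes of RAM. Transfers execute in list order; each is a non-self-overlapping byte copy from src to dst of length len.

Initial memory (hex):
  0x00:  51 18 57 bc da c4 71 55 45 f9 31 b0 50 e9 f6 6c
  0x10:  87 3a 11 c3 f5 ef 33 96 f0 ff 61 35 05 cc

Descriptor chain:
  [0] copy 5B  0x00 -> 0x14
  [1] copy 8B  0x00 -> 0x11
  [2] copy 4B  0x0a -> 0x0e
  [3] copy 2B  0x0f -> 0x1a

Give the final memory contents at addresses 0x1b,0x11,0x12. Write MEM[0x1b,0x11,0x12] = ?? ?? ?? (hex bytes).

MEM[0x1b,0x11,0x12] = 50 e9 18

#0 dst[0x14+5] := {0x51,0x18,0x57,0xbc,0xda}
#1 dst[0x11+8] := {0x51,0x18,0x57,0xbc,0xda,0xc4,0x71,0x55}
#2 dst[0x0e+4] := {0x31,0xb0,0x50,0xe9}
#3 dst[0x1a+2] := {0xb0,0x50}
query mem[0x1b]=0x50, mem[0x11]=0xe9, mem[0x12]=0x18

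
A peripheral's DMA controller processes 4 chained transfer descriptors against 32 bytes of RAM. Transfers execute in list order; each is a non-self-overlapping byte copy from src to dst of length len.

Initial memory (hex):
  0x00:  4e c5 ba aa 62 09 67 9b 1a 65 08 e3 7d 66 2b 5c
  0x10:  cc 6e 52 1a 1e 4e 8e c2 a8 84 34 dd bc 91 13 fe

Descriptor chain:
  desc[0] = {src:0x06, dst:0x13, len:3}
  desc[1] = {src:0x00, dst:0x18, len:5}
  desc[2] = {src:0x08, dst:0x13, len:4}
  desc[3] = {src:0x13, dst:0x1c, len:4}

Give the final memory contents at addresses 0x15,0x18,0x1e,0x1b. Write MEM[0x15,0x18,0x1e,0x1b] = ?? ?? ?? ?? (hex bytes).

MEM[0x15,0x18,0x1e,0x1b] = 08 4e 08 aa

[0] 0x06->0x13 len=3 : 67 9b 1a
[1] 0x00->0x18 len=5 : 4e c5 ba aa 62
[2] 0x08->0x13 len=4 : 1a 65 08 e3
[3] 0x13->0x1c len=4 : 1a 65 08 e3
query mem[0x15]=0x08, mem[0x18]=0x4e, mem[0x1e]=0x08, mem[0x1b]=0xaa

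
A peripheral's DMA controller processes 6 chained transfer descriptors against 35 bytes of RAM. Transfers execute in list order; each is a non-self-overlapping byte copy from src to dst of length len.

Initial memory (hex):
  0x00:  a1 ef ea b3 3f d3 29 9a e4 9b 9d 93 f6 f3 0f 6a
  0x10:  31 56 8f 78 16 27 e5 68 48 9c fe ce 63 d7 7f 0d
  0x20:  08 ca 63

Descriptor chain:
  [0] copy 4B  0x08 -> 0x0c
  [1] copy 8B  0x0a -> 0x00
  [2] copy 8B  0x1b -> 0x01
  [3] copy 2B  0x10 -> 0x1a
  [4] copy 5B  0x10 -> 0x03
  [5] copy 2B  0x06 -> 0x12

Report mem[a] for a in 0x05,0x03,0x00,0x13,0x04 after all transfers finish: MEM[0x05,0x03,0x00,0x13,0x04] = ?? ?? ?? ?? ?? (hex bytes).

D0: mem[0x0c..0x0f] <- [e4 9b 9d 93]
D1: mem[0x00..0x07] <- [9d 93 e4 9b 9d 93 31 56]
D2: mem[0x01..0x08] <- [ce 63 d7 7f 0d 08 ca 63]
D3: mem[0x1a..0x1b] <- [31 56]
D4: mem[0x03..0x07] <- [31 56 8f 78 16]
D5: mem[0x12..0x13] <- [78 16]
query mem[0x05]=0x8f, mem[0x03]=0x31, mem[0x00]=0x9d, mem[0x13]=0x16, mem[0x04]=0x56

MEM[0x05,0x03,0x00,0x13,0x04] = 8f 31 9d 16 56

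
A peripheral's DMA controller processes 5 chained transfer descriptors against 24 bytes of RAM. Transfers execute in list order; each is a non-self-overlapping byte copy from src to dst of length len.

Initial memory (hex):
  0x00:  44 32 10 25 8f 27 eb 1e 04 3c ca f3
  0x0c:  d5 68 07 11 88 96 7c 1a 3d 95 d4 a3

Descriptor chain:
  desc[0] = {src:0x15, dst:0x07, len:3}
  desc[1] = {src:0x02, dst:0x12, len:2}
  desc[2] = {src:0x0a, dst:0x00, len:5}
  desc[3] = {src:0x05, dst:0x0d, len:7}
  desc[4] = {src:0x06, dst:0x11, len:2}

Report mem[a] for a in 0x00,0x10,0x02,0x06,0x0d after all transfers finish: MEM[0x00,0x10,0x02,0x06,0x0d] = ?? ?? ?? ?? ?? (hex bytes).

  after D0: wrote 3B at 0x07 = 95d4a3
  after D1: wrote 2B at 0x12 = 1025
  after D2: wrote 5B at 0x00 = caf3d56807
  after D3: wrote 7B at 0x0d = 27eb95d4a3caf3
  after D4: wrote 2B at 0x11 = eb95
query mem[0x00]=0xca, mem[0x10]=0xd4, mem[0x02]=0xd5, mem[0x06]=0xeb, mem[0x0d]=0x27

MEM[0x00,0x10,0x02,0x06,0x0d] = ca d4 d5 eb 27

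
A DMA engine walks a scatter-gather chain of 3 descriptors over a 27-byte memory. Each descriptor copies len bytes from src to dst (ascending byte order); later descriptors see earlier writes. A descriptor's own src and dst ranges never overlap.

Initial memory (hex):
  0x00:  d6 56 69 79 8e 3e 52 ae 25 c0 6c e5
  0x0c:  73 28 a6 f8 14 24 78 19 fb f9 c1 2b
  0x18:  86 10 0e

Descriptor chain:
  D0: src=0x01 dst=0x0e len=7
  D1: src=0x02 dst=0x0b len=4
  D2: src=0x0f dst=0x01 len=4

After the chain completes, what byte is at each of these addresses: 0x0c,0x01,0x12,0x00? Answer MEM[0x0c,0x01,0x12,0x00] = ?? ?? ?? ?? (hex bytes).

MEM[0x0c,0x01,0x12,0x00] = 79 69 3e d6

D0: mem[0x0e..0x14] <- [56 69 79 8e 3e 52 ae]
D1: mem[0x0b..0x0e] <- [69 79 8e 3e]
D2: mem[0x01..0x04] <- [69 79 8e 3e]
query mem[0x0c]=0x79, mem[0x01]=0x69, mem[0x12]=0x3e, mem[0x00]=0xd6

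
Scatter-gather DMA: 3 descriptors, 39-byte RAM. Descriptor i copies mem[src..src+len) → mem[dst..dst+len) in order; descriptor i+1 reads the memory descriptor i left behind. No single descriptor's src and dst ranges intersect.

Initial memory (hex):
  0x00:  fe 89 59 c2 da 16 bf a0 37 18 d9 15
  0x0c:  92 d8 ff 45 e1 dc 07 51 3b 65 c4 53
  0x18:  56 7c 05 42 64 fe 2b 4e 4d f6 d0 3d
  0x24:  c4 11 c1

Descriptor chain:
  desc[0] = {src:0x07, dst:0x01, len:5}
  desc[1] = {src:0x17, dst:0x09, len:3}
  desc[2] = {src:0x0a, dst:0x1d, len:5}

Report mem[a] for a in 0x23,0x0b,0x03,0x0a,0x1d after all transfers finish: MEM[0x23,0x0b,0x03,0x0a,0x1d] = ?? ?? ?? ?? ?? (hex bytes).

MEM[0x23,0x0b,0x03,0x0a,0x1d] = 3d 7c 18 56 56

  after D0: wrote 5B at 0x01 = a03718d915
  after D1: wrote 3B at 0x09 = 53567c
  after D2: wrote 5B at 0x1d = 567c92d8ff
query mem[0x23]=0x3d, mem[0x0b]=0x7c, mem[0x03]=0x18, mem[0x0a]=0x56, mem[0x1d]=0x56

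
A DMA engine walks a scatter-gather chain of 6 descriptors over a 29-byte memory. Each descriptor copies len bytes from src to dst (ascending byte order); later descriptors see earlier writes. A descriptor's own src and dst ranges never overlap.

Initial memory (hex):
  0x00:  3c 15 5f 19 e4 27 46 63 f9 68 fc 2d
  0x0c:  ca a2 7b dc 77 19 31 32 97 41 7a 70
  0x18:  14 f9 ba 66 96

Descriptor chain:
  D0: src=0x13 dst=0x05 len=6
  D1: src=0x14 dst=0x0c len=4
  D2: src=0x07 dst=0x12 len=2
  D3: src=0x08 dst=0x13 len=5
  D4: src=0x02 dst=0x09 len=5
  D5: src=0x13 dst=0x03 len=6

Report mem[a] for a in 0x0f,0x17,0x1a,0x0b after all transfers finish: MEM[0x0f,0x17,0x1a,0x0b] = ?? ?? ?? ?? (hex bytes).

MEM[0x0f,0x17,0x1a,0x0b] = 70 97 ba e4

D0: mem[0x05..0x0a] <- [32 97 41 7a 70 14]
D1: mem[0x0c..0x0f] <- [97 41 7a 70]
D2: mem[0x12..0x13] <- [41 7a]
D3: mem[0x13..0x17] <- [7a 70 14 2d 97]
D4: mem[0x09..0x0d] <- [5f 19 e4 32 97]
D5: mem[0x03..0x08] <- [7a 70 14 2d 97 14]
query mem[0x0f]=0x70, mem[0x17]=0x97, mem[0x1a]=0xba, mem[0x0b]=0xe4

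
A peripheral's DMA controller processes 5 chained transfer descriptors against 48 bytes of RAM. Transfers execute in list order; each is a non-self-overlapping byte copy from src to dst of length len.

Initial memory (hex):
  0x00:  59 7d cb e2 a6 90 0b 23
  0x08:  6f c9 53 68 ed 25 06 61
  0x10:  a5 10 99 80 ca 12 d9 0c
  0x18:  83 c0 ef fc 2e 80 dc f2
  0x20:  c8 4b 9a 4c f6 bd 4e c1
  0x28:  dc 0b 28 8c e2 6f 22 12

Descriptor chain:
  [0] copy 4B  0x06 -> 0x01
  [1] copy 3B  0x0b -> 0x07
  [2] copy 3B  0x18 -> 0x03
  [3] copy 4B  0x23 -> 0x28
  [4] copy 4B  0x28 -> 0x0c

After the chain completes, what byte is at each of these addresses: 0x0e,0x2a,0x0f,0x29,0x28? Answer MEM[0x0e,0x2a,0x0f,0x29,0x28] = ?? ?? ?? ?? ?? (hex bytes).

MEM[0x0e,0x2a,0x0f,0x29,0x28] = bd bd 4e f6 4c

#0 dst[0x01+4] := {0x0b,0x23,0x6f,0xc9}
#1 dst[0x07+3] := {0x68,0xed,0x25}
#2 dst[0x03+3] := {0x83,0xc0,0xef}
#3 dst[0x28+4] := {0x4c,0xf6,0xbd,0x4e}
#4 dst[0x0c+4] := {0x4c,0xf6,0xbd,0x4e}
query mem[0x0e]=0xbd, mem[0x2a]=0xbd, mem[0x0f]=0x4e, mem[0x29]=0xf6, mem[0x28]=0x4c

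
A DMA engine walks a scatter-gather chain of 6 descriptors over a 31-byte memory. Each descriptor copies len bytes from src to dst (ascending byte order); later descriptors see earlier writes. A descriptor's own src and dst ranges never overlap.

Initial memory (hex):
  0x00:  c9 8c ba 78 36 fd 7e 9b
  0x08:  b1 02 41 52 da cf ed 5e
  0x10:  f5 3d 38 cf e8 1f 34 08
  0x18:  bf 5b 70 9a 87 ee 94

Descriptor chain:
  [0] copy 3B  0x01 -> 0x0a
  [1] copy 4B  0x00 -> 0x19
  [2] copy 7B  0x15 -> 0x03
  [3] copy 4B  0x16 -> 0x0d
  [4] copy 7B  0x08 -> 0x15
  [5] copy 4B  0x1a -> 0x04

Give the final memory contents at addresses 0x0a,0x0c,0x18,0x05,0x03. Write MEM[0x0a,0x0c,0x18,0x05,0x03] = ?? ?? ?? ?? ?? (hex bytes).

MEM[0x0a,0x0c,0x18,0x05,0x03] = 8c 78 ba 08 1f

D0: mem[0x0a..0x0c] <- [8c ba 78]
D1: mem[0x19..0x1c] <- [c9 8c ba 78]
D2: mem[0x03..0x09] <- [1f 34 08 bf c9 8c ba]
D3: mem[0x0d..0x10] <- [34 08 bf c9]
D4: mem[0x15..0x1b] <- [8c ba 8c ba 78 34 08]
D5: mem[0x04..0x07] <- [34 08 78 ee]
query mem[0x0a]=0x8c, mem[0x0c]=0x78, mem[0x18]=0xba, mem[0x05]=0x08, mem[0x03]=0x1f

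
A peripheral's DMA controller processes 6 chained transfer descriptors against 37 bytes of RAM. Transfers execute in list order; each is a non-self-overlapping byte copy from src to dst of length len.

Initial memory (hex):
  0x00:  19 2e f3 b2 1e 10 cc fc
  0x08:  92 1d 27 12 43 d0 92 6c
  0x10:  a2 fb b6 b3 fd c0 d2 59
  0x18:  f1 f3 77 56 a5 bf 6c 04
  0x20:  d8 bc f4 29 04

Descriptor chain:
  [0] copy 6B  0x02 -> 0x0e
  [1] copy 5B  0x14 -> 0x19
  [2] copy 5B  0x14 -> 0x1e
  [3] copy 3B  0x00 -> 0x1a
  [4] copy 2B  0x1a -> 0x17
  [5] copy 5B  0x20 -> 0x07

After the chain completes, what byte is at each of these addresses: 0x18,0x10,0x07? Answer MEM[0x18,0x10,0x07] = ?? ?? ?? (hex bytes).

#0 dst[0x0e+6] := {0xf3,0xb2,0x1e,0x10,0xcc,0xfc}
#1 dst[0x19+5] := {0xfd,0xc0,0xd2,0x59,0xf1}
#2 dst[0x1e+5] := {0xfd,0xc0,0xd2,0x59,0xf1}
#3 dst[0x1a+3] := {0x19,0x2e,0xf3}
#4 dst[0x17+2] := {0x19,0x2e}
#5 dst[0x07+5] := {0xd2,0x59,0xf1,0x29,0x04}
query mem[0x18]=0x2e, mem[0x10]=0x1e, mem[0x07]=0xd2

MEM[0x18,0x10,0x07] = 2e 1e d2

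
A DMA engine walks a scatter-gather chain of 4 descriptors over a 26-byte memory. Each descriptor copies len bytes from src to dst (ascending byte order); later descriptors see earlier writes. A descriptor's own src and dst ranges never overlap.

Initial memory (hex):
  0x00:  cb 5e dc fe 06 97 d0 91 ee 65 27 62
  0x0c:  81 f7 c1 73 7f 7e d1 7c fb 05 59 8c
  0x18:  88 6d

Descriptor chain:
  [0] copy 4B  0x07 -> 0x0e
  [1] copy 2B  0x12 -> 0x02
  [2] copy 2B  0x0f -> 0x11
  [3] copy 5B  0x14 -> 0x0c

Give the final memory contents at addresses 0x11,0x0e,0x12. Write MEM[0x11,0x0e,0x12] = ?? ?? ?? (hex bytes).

MEM[0x11,0x0e,0x12] = ee 59 65

D0: mem[0x0e..0x11] <- [91 ee 65 27]
D1: mem[0x02..0x03] <- [d1 7c]
D2: mem[0x11..0x12] <- [ee 65]
D3: mem[0x0c..0x10] <- [fb 05 59 8c 88]
query mem[0x11]=0xee, mem[0x0e]=0x59, mem[0x12]=0x65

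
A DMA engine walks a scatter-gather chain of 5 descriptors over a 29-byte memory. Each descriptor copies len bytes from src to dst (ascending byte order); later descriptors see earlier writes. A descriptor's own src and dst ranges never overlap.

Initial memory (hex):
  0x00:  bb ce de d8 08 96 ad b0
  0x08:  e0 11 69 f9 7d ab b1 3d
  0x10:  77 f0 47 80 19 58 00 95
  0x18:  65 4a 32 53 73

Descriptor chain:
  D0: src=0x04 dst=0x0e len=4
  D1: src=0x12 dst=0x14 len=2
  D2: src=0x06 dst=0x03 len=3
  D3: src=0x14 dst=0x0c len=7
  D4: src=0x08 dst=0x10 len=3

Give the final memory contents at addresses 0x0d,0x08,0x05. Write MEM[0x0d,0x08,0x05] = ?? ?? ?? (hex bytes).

#0 dst[0x0e+4] := {0x08,0x96,0xad,0xb0}
#1 dst[0x14+2] := {0x47,0x80}
#2 dst[0x03+3] := {0xad,0xb0,0xe0}
#3 dst[0x0c+7] := {0x47,0x80,0x00,0x95,0x65,0x4a,0x32}
#4 dst[0x10+3] := {0xe0,0x11,0x69}
query mem[0x0d]=0x80, mem[0x08]=0xe0, mem[0x05]=0xe0

MEM[0x0d,0x08,0x05] = 80 e0 e0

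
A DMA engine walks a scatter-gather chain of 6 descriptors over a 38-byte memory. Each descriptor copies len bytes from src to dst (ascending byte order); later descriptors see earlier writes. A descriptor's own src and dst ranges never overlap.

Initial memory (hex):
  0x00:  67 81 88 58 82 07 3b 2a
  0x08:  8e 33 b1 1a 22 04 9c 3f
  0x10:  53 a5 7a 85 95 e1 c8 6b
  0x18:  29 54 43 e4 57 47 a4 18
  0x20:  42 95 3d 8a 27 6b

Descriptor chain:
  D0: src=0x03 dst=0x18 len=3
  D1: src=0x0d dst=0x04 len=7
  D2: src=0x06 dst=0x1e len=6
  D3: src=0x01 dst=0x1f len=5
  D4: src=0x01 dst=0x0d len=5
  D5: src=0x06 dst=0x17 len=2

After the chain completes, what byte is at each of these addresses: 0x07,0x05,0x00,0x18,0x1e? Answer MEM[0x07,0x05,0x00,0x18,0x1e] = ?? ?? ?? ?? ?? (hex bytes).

MEM[0x07,0x05,0x00,0x18,0x1e] = 53 9c 67 53 3f

[0] 0x03->0x18 len=3 : 58 82 07
[1] 0x0d->0x04 len=7 : 04 9c 3f 53 a5 7a 85
[2] 0x06->0x1e len=6 : 3f 53 a5 7a 85 1a
[3] 0x01->0x1f len=5 : 81 88 58 04 9c
[4] 0x01->0x0d len=5 : 81 88 58 04 9c
[5] 0x06->0x17 len=2 : 3f 53
query mem[0x07]=0x53, mem[0x05]=0x9c, mem[0x00]=0x67, mem[0x18]=0x53, mem[0x1e]=0x3f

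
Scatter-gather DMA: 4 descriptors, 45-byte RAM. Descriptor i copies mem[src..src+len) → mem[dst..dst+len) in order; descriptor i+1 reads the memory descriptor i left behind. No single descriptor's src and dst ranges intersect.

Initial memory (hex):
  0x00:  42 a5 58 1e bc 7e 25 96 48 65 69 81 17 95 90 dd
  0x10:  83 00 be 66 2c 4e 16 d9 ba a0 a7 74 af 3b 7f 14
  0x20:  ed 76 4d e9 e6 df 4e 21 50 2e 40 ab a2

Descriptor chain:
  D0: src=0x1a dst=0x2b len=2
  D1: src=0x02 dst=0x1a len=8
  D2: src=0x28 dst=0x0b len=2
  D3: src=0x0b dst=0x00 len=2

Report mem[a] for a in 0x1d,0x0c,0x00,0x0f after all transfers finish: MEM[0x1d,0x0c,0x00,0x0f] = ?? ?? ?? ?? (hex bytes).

MEM[0x1d,0x0c,0x00,0x0f] = 7e 2e 50 dd

#0 dst[0x2b+2] := {0xa7,0x74}
#1 dst[0x1a+8] := {0x58,0x1e,0xbc,0x7e,0x25,0x96,0x48,0x65}
#2 dst[0x0b+2] := {0x50,0x2e}
#3 dst[0x00+2] := {0x50,0x2e}
query mem[0x1d]=0x7e, mem[0x0c]=0x2e, mem[0x00]=0x50, mem[0x0f]=0xdd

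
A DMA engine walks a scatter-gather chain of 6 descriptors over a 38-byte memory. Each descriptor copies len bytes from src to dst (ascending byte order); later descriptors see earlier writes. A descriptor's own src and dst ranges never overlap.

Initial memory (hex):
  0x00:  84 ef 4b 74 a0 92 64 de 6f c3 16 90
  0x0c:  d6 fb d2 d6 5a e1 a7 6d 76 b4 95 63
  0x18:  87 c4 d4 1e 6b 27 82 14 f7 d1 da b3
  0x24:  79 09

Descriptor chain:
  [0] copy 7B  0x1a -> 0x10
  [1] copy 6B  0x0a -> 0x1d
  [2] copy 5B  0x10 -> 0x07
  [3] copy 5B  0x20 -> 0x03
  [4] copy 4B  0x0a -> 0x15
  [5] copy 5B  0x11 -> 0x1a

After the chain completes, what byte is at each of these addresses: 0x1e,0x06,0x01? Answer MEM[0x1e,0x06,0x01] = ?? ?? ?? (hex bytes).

D0: mem[0x10..0x16] <- [d4 1e 6b 27 82 14 f7]
D1: mem[0x1d..0x22] <- [16 90 d6 fb d2 d6]
D2: mem[0x07..0x0b] <- [d4 1e 6b 27 82]
D3: mem[0x03..0x07] <- [fb d2 d6 b3 79]
D4: mem[0x15..0x18] <- [27 82 d6 fb]
D5: mem[0x1a..0x1e] <- [1e 6b 27 82 27]
query mem[0x1e]=0x27, mem[0x06]=0xb3, mem[0x01]=0xef

MEM[0x1e,0x06,0x01] = 27 b3 ef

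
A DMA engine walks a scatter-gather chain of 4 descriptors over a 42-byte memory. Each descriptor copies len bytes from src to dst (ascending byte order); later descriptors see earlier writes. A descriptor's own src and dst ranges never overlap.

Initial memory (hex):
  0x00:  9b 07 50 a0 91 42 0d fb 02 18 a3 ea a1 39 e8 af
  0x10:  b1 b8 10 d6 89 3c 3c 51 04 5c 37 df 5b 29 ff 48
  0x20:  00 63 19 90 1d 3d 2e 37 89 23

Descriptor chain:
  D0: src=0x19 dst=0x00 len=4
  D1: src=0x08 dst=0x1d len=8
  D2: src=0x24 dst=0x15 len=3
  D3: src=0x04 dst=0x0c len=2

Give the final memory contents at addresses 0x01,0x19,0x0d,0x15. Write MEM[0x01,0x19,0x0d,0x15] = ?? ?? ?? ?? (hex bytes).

MEM[0x01,0x19,0x0d,0x15] = 37 5c 42 af

D0: mem[0x00..0x03] <- [5c 37 df 5b]
D1: mem[0x1d..0x24] <- [02 18 a3 ea a1 39 e8 af]
D2: mem[0x15..0x17] <- [af 3d 2e]
D3: mem[0x0c..0x0d] <- [91 42]
query mem[0x01]=0x37, mem[0x19]=0x5c, mem[0x0d]=0x42, mem[0x15]=0xaf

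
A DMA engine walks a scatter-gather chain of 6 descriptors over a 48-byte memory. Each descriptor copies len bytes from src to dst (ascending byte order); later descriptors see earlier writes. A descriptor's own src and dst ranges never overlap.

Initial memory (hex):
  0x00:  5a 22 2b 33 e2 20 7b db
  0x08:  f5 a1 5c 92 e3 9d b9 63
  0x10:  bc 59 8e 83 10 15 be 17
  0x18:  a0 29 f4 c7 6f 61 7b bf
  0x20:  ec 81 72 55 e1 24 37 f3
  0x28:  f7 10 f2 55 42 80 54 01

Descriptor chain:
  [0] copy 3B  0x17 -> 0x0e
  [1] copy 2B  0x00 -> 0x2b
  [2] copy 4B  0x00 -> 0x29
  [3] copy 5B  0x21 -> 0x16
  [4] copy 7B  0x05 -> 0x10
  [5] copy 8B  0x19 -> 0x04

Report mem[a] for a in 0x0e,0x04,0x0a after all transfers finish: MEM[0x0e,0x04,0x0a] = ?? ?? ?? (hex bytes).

MEM[0x0e,0x04,0x0a] = 17 e1 bf

#0 dst[0x0e+3] := {0x17,0xa0,0x29}
#1 dst[0x2b+2] := {0x5a,0x22}
#2 dst[0x29+4] := {0x5a,0x22,0x2b,0x33}
#3 dst[0x16+5] := {0x81,0x72,0x55,0xe1,0x24}
#4 dst[0x10+7] := {0x20,0x7b,0xdb,0xf5,0xa1,0x5c,0x92}
#5 dst[0x04+8] := {0xe1,0x24,0xc7,0x6f,0x61,0x7b,0xbf,0xec}
query mem[0x0e]=0x17, mem[0x04]=0xe1, mem[0x0a]=0xbf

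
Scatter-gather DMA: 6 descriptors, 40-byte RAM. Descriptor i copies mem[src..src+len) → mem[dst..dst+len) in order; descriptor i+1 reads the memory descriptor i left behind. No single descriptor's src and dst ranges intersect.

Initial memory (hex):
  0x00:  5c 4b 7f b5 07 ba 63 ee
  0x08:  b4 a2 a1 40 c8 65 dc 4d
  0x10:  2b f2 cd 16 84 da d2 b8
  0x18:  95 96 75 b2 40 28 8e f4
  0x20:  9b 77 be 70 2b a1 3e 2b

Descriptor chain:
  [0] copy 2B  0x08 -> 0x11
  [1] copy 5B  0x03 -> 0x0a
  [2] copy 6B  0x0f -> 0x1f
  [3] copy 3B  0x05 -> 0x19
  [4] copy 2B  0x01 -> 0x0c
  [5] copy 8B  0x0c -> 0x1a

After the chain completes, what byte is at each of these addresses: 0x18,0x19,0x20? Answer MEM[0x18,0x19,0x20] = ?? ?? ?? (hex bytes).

D0: mem[0x11..0x12] <- [b4 a2]
D1: mem[0x0a..0x0e] <- [b5 07 ba 63 ee]
D2: mem[0x1f..0x24] <- [4d 2b b4 a2 16 84]
D3: mem[0x19..0x1b] <- [ba 63 ee]
D4: mem[0x0c..0x0d] <- [4b 7f]
D5: mem[0x1a..0x21] <- [4b 7f ee 4d 2b b4 a2 16]
query mem[0x18]=0x95, mem[0x19]=0xba, mem[0x20]=0xa2

MEM[0x18,0x19,0x20] = 95 ba a2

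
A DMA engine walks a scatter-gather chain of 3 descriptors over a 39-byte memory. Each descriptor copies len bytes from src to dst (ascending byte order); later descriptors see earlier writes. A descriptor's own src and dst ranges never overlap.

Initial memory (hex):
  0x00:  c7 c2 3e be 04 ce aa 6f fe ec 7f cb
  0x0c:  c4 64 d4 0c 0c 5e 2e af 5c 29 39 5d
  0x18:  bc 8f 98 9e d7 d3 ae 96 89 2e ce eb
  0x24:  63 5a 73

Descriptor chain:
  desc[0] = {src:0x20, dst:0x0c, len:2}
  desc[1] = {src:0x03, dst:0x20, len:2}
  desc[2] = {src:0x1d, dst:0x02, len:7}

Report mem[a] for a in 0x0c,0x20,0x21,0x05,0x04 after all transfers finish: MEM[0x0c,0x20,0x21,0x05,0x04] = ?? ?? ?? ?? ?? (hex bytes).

D0: mem[0x0c..0x0d] <- [89 2e]
D1: mem[0x20..0x21] <- [be 04]
D2: mem[0x02..0x08] <- [d3 ae 96 be 04 ce eb]
query mem[0x0c]=0x89, mem[0x20]=0xbe, mem[0x21]=0x04, mem[0x05]=0xbe, mem[0x04]=0x96

MEM[0x0c,0x20,0x21,0x05,0x04] = 89 be 04 be 96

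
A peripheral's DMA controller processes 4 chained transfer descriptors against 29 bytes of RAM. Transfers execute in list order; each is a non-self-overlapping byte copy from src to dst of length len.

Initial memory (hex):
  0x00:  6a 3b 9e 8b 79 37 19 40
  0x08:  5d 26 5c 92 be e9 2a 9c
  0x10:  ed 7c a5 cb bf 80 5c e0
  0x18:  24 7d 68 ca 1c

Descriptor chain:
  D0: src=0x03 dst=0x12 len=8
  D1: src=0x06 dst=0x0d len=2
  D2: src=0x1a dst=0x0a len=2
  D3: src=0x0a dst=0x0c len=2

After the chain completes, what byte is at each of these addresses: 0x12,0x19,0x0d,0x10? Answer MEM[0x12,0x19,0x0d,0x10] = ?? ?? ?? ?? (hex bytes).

  after D0: wrote 8B at 0x12 = 8b793719405d265c
  after D1: wrote 2B at 0x0d = 1940
  after D2: wrote 2B at 0x0a = 68ca
  after D3: wrote 2B at 0x0c = 68ca
query mem[0x12]=0x8b, mem[0x19]=0x5c, mem[0x0d]=0xca, mem[0x10]=0xed

MEM[0x12,0x19,0x0d,0x10] = 8b 5c ca ed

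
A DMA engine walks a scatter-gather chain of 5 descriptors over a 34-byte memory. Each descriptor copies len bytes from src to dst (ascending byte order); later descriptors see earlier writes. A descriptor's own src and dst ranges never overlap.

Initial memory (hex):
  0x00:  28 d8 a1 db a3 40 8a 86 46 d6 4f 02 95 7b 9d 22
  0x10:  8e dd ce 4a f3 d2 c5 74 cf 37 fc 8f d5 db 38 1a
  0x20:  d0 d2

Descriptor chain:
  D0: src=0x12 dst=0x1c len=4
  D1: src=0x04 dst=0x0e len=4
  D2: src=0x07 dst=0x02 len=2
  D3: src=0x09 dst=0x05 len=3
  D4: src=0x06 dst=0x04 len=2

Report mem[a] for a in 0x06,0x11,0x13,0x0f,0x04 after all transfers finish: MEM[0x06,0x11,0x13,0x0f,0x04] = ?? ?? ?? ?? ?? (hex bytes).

MEM[0x06,0x11,0x13,0x0f,0x04] = 4f 86 4a 40 4f

[0] 0x12->0x1c len=4 : ce 4a f3 d2
[1] 0x04->0x0e len=4 : a3 40 8a 86
[2] 0x07->0x02 len=2 : 86 46
[3] 0x09->0x05 len=3 : d6 4f 02
[4] 0x06->0x04 len=2 : 4f 02
query mem[0x06]=0x4f, mem[0x11]=0x86, mem[0x13]=0x4a, mem[0x0f]=0x40, mem[0x04]=0x4f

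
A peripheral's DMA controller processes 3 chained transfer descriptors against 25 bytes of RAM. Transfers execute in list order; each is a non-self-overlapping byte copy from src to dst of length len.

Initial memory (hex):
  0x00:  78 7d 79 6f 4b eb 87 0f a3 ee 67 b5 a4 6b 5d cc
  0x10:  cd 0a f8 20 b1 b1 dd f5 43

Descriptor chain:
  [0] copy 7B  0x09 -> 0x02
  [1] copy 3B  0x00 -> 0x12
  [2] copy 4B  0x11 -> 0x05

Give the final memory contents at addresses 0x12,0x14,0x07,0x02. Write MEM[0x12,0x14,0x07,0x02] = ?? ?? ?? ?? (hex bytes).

MEM[0x12,0x14,0x07,0x02] = 78 ee 7d ee

[0] 0x09->0x02 len=7 : ee 67 b5 a4 6b 5d cc
[1] 0x00->0x12 len=3 : 78 7d ee
[2] 0x11->0x05 len=4 : 0a 78 7d ee
query mem[0x12]=0x78, mem[0x14]=0xee, mem[0x07]=0x7d, mem[0x02]=0xee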